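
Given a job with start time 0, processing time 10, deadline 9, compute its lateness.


Completion = 0 + 10 = 10
Lateness = C - d = 10 - 9
= 1


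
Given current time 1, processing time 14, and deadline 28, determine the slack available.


Slack = due - current_time - processing
= 28 - 1 - 14
= 13


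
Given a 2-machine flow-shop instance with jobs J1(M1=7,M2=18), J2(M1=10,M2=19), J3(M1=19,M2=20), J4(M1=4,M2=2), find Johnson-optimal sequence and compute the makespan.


Johnson's rule:
Group 1 (M1≤M2, sort by M1): ['J1', 'J2', 'J3']
Group 2 (M1>M2, sort desc M2): ['J4']
Sequence: J1 → J2 → J3 → J4
Makespan calculation:
  J1: M1 done=7, M2 done=25
  J2: M1 done=17, M2 done=44
  J3: M1 done=36, M2 done=64
  J4: M1 done=40, M2 done=66
= Sequence: J1 → J2 → J3 → J4, Makespan: 66


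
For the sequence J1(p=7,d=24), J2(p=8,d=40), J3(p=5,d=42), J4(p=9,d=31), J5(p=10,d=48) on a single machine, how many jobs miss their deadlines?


Completion vs due date:
  J1: C=7, d=24 → on time
  J2: C=15, d=40 → on time
  J3: C=20, d=42 → on time
  J4: C=29, d=31 → on time
  J5: C=39, d=48 → on time
Tardy jobs: none
Count = 0


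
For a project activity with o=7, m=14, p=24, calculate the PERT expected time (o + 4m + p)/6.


te = (o + 4m + p) / 6
= (7 + 4×14 + 24) / 6
= (7 + 56 + 24) / 6
= 87 / 6
= 14.50


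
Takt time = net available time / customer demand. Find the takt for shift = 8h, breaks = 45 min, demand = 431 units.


Available = 8×60 - 45 = 435 min
Takt time = 435 / 431
= 1.01 min/unit


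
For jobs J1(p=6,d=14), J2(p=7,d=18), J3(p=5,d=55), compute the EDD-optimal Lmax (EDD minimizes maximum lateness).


EDD order: J1 → J2 → J3
Completion and lateness:
  J1: C=6, d=14, L=6-14=-8
  J2: C=13, d=18, L=13-18=-5
  J3: C=18, d=55, L=18-55=-37
Lmax = max(-8, -5, -37)
= -5


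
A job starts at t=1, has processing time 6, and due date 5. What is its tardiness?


Completion = start + processing = 1 + 6 = 7
Tardiness = max(0, C - d) = max(0, 7 - 5)
= max(0, 2)
= 2


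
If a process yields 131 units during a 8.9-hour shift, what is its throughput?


Throughput = units / time
= 131 / 8.9
= 14.7 units/hour


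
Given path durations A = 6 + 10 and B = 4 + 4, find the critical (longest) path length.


Path A: 6 + 10 = 16
Path B: 4 + 4 = 8
Critical path = longest = max(16, 8)
= 16 (Path A)


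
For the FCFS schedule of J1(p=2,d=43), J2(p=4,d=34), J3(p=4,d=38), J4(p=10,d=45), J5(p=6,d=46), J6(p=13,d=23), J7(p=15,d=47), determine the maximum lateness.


Lateness per job (L = C - d):
  J1: C=2, d=43, L=-41
  J2: C=6, d=34, L=-28
  J3: C=10, d=38, L=-28
  J4: C=20, d=45, L=-25
  J5: C=26, d=46, L=-20
  J6: C=39, d=23, L=16
  J7: C=54, d=47, L=7
Lmax = max(-41, -28, -28, -25, -20, 16, 7)
= 16


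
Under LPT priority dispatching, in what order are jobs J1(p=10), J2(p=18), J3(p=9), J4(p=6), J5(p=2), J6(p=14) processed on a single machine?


LPT: sort by longest processing time first
  J2: p=18
  J6: p=14
  J1: p=10
  J3: p=9
  J4: p=6
  J5: p=2
Order: J2 → J6 → J1 → J3 → J4 → J5


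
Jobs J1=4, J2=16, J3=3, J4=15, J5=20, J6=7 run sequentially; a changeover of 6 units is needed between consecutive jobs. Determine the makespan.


Makespan = Σ processing + (n-1) × setup
= (4 + 16 + 3 + 15 + 20 + 7) + (6-1)×6
= 65 + 30
= 95 time units


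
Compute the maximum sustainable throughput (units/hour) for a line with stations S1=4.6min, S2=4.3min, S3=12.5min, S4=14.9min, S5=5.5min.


Bottleneck = longest station time
Station times: [4.6, 4.3, 12.5, 14.9, 5.5]
Max = 14.9 min
Rate = 60 / 14.9
= 4.03 units/hour (bottleneck: 14.9min)


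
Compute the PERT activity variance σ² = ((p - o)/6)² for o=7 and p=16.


σ² = ((p - o) / 6)² = (p - o)² / 36
= (16 - 7)² / 36
= 9² / 36
= 81 / 36
= 2.2500


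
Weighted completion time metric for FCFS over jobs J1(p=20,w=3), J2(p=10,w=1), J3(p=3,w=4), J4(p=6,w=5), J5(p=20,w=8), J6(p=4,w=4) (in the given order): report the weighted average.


Completion times:
  J1: C=20, w×C=3×20=60
  J2: C=30, w×C=1×30=30
  J3: C=33, w×C=4×33=132
  J4: C=39, w×C=5×39=195
  J5: C=59, w×C=8×59=472
  J6: C=63, w×C=4×63=252
Sum w×C = 1141
Sum w = 25
Weighted avg = 1141/25
= 45.64


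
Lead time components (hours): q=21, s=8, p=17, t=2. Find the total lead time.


Lead time = queue + setup + processing + transit
= 21 + 8 + 17 + 2
= 48 hours


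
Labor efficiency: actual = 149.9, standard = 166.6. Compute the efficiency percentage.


Efficiency = (actual / standard) × 100
= (149.9 / 166.6) × 100
= 90.0%


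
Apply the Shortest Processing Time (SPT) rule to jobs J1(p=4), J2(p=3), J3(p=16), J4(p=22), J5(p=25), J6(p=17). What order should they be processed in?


SPT: sort by shortest processing time
  J2: p=3
  J1: p=4
  J3: p=16
  J6: p=17
  J4: p=22
  J5: p=25
Order: J2 → J1 → J3 → J6 → J4 → J5


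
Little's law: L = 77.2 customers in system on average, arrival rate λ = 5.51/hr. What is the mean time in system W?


Little's law: L = λW → W = L / λ
= 77.2 / 5.51
= 14.01 hours


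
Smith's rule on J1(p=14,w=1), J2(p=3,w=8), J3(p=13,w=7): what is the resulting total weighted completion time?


WSPT order (by p/w): J2 → J3 → J1
  J2: C=3, w·C=8×3=24
  J3: C=16, w·C=7×16=112
  J1: C=30, w·C=1×30=30
Σ w·C = 166
= 166


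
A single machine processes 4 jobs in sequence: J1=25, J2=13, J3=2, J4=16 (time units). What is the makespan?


Sequential makespan: sum all processing times
= 25 + 13 + 2 + 16
= 56 time units


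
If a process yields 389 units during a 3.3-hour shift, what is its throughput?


Throughput = units / time
= 389 / 3.3
= 117.9 units/hour


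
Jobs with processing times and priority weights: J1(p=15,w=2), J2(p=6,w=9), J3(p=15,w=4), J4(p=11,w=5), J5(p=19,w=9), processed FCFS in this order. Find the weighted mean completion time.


Completion times:
  J1: C=15, w×C=2×15=30
  J2: C=21, w×C=9×21=189
  J3: C=36, w×C=4×36=144
  J4: C=47, w×C=5×47=235
  J5: C=66, w×C=9×66=594
Sum w×C = 1192
Sum w = 29
Weighted avg = 1192/29
= 41.10


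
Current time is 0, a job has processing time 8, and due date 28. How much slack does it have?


Slack = due - current_time - processing
= 28 - 0 - 8
= 20


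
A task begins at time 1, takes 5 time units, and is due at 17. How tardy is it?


Completion = start + processing = 1 + 5 = 6
Tardiness = max(0, C - d) = max(0, 6 - 17)
= max(0, -11)
= 0


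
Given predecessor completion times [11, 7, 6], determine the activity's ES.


ES = max of all predecessor completion times
Predecessors: [11, 7, 6]
ES = max(11, 7, 6)
= 11


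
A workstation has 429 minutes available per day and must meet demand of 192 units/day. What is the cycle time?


Cycle time = available time / demand
= 429 / 192
= 2.23 min/unit


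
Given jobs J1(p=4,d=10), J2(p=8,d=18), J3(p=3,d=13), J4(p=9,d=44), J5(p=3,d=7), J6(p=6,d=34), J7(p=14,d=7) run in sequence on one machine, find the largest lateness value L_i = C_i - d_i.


Lateness per job (L = C - d):
  J1: C=4, d=10, L=-6
  J2: C=12, d=18, L=-6
  J3: C=15, d=13, L=2
  J4: C=24, d=44, L=-20
  J5: C=27, d=7, L=20
  J6: C=33, d=34, L=-1
  J7: C=47, d=7, L=40
Lmax = max(-6, -6, 2, -20, 20, -1, 40)
= 40


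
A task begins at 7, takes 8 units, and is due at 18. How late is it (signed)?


Completion = 7 + 8 = 15
Lateness = C - d = 15 - 18
= -3


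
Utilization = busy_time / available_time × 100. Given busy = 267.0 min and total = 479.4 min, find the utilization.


Utilization = busy / total × 100
= 267.0 / 479.4 × 100
= 55.7%


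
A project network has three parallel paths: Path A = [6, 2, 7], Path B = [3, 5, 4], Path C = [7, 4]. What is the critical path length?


Path A: 6 + 2 + 7 = 15
Path B: 3 + 5 + 4 = 12
Path C: 7 + 4 = 11
Critical path = longest = max(15, 12, 11)
= 15 (Path A)


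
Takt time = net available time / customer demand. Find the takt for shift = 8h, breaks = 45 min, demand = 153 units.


Available = 8×60 - 45 = 435 min
Takt time = 435 / 153
= 2.84 min/unit


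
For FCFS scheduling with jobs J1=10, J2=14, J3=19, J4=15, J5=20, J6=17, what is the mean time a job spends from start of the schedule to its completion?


Completion times:
  J1: completes at 10
  J2: completes at 24
  J3: completes at 43
  J4: completes at 58
  J5: completes at 78
  J6: completes at 95
Sum = 308
Average = 308/6
= 51.33


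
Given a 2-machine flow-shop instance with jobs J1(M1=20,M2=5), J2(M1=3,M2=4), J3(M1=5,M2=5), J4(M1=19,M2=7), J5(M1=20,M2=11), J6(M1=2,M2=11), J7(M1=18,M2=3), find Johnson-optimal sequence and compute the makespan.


Johnson's rule:
Group 1 (M1≤M2, sort by M1): ['J6', 'J2', 'J3']
Group 2 (M1>M2, sort desc M2): ['J5', 'J4', 'J1', 'J7']
Sequence: J6 → J2 → J3 → J5 → J4 → J1 → J7
Makespan calculation:
  J6: M1 done=2, M2 done=13
  J2: M1 done=5, M2 done=17
  J3: M1 done=10, M2 done=22
  J5: M1 done=30, M2 done=41
  J4: M1 done=49, M2 done=56
  J1: M1 done=69, M2 done=74
  J7: M1 done=87, M2 done=90
= Sequence: J6 → J2 → J3 → J5 → J4 → J1 → J7, Makespan: 90


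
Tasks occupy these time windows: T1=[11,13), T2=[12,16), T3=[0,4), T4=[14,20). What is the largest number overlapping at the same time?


Check each time point for overlaps:
  t=12: 2 tasks active (T1, T2)
Max concurrent = 2


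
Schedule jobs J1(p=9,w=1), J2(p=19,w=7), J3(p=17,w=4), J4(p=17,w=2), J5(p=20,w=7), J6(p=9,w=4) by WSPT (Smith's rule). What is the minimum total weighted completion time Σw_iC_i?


WSPT order (by p/w): J6 → J2 → J5 → J3 → J4 → J1
  J6: C=9, w·C=4×9=36
  J2: C=28, w·C=7×28=196
  J5: C=48, w·C=7×48=336
  J3: C=65, w·C=4×65=260
  J4: C=82, w·C=2×82=164
  J1: C=91, w·C=1×91=91
Σ w·C = 1083
= 1083


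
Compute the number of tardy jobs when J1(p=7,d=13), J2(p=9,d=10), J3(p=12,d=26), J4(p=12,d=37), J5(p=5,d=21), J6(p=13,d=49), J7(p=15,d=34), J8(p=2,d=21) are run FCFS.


Completion vs due date:
  J1: C=7, d=13 → on time
  J2: C=16, d=10 → TARDY
  J3: C=28, d=26 → TARDY
  J4: C=40, d=37 → TARDY
  J5: C=45, d=21 → TARDY
  J6: C=58, d=49 → TARDY
  J7: C=73, d=34 → TARDY
  J8: C=75, d=21 → TARDY
Tardy jobs: J2, J3, J4, J5, J6, J7, J8
Count = 7


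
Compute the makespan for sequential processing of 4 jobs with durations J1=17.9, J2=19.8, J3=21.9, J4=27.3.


Sequential makespan: sum all processing times
= 17.9 + 19.8 + 21.9 + 27.3
= 86.9 time units


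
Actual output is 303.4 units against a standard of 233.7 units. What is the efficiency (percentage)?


Efficiency = (actual / standard) × 100
= (303.4 / 233.7) × 100
= 129.8%


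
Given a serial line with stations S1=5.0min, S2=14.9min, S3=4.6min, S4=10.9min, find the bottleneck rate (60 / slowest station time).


Bottleneck = longest station time
Station times: [5.0, 14.9, 4.6, 10.9]
Max = 14.9 min
Rate = 60 / 14.9
= 4.03 units/hour (bottleneck: 14.9min)


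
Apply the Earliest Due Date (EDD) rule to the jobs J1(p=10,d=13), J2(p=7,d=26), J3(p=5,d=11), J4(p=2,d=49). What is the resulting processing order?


EDD: sort by earliest due date
  J3: d=11, p=5
  J1: d=13, p=10
  J2: d=26, p=7
  J4: d=49, p=2
Order: J3 → J1 → J2 → J4


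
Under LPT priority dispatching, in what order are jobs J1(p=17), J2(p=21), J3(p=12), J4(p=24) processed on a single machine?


LPT: sort by longest processing time first
  J4: p=24
  J2: p=21
  J1: p=17
  J3: p=12
Order: J4 → J2 → J1 → J3


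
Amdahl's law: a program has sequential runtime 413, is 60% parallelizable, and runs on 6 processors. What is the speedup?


Amdahl's law: T_p = T × ((1-p) + p/N)
= 413 × ((1-0.6) + 0.6/6)
= 413 × (0.40 + 0.1000)
= 413 × 0.5000
= 206.50
Speedup = 413/206.50
= 2.00×


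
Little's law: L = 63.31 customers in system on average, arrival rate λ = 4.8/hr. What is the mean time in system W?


Little's law: L = λW → W = L / λ
= 63.31 / 4.8
= 13.19 hours


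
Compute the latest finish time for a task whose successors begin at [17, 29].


LF = min of all successor start times
Successors start at: [17, 29]
LF = min(17, 29)
= 17


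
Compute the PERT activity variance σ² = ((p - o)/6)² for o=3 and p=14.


σ² = ((p - o) / 6)² = (p - o)² / 36
= (14 - 3)² / 36
= 11² / 36
= 121 / 36
= 3.3611


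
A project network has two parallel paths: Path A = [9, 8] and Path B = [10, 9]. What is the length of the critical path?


Path A: 9 + 8 = 17
Path B: 10 + 9 = 19
Critical path = longest = max(17, 19)
= 19 (Path B)


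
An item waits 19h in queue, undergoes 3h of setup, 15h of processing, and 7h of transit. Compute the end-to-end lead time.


Lead time = queue + setup + processing + transit
= 19 + 3 + 15 + 7
= 44 hours


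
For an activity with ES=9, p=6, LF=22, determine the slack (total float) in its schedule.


EF = ES + duration = 9 + 6 = 15
LS = LF - duration = 22 - 6 = 16
Total Float = LF - EF = 22 - 15
(or LS - ES = 16 - 9)
= 7


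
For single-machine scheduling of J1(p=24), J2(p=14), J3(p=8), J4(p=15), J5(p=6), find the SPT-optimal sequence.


SPT: sort by shortest processing time
  J5: p=6
  J3: p=8
  J2: p=14
  J4: p=15
  J1: p=24
Order: J5 → J3 → J2 → J4 → J1


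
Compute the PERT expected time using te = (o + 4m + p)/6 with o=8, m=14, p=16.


te = (o + 4m + p) / 6
= (8 + 4×14 + 16) / 6
= (8 + 56 + 16) / 6
= 80 / 6
= 13.33


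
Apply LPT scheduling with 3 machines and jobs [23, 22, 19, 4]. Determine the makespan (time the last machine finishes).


Jobs (LPT sorted): [23, 22, 19, 4]
Machines: 3
  J=23 → Machine 1 (load: 0+23=23)
  J=22 → Machine 2 (load: 0+22=22)
  J=19 → Machine 3 (load: 0+19=19)
  J=4 → Machine 3 (load: 19+4=23)
Machine loads: [23, 22, 23]
Makespan = max = 23 time units


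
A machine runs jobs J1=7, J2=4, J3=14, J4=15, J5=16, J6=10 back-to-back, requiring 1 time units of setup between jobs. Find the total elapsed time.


Makespan = Σ processing + (n-1) × setup
= (7 + 4 + 14 + 15 + 16 + 10) + (6-1)×1
= 66 + 5
= 71 time units


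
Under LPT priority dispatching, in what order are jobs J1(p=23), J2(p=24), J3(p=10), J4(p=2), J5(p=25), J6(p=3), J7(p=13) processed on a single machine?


LPT: sort by longest processing time first
  J5: p=25
  J2: p=24
  J1: p=23
  J7: p=13
  J3: p=10
  J6: p=3
  J4: p=2
Order: J5 → J2 → J1 → J7 → J3 → J6 → J4


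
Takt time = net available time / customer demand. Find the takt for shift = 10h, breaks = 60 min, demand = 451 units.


Available = 10×60 - 60 = 540 min
Takt time = 540 / 451
= 1.20 min/unit


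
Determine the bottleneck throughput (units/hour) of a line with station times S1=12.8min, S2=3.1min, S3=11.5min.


Bottleneck = longest station time
Station times: [12.8, 3.1, 11.5]
Max = 12.8 min
Rate = 60 / 12.8
= 4.69 units/hour (bottleneck: 12.8min)


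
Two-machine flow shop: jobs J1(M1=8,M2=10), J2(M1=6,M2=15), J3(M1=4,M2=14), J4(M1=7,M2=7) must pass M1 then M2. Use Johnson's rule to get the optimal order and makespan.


Johnson's rule:
Group 1 (M1≤M2, sort by M1): ['J3', 'J2', 'J4', 'J1']
Group 2 (M1>M2, sort desc M2): []
Sequence: J3 → J2 → J4 → J1
Makespan calculation:
  J3: M1 done=4, M2 done=18
  J2: M1 done=10, M2 done=33
  J4: M1 done=17, M2 done=40
  J1: M1 done=25, M2 done=50
= Sequence: J3 → J2 → J4 → J1, Makespan: 50


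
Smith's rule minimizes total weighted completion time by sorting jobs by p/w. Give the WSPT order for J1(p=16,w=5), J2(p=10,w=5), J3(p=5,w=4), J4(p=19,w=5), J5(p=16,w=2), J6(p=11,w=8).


WSPT (Smith's rule): sort by p/w ascending
  J3: p/w = 5/4 = 1.250
  J6: p/w = 11/8 = 1.375
  J2: p/w = 10/5 = 2.000
  J1: p/w = 16/5 = 3.200
  J4: p/w = 19/5 = 3.800
  J5: p/w = 16/2 = 8.000
Order: J3 → J6 → J2 → J1 → J4 → J5


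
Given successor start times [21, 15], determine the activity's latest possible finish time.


LF = min of all successor start times
Successors start at: [21, 15]
LF = min(21, 15)
= 15


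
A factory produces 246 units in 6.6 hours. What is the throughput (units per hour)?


Throughput = units / time
= 246 / 6.6
= 37.3 units/hour


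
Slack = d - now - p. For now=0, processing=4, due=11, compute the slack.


Slack = due - current_time - processing
= 11 - 0 - 4
= 7


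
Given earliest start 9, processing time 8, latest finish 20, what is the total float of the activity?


EF = ES + duration = 9 + 8 = 17
LS = LF - duration = 20 - 8 = 12
Total Float = LF - EF = 20 - 17
(or LS - ES = 12 - 9)
= 3


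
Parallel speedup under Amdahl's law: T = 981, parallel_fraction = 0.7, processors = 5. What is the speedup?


Amdahl's law: T_p = T × ((1-p) + p/N)
= 981 × ((1-0.7) + 0.7/5)
= 981 × (0.30 + 0.1400)
= 981 × 0.4400
= 431.64
Speedup = 981/431.64
= 2.27×


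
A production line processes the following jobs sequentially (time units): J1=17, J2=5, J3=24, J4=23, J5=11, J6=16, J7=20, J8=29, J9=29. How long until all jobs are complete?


Sequential makespan: sum all processing times
= 17 + 5 + 24 + 23 + 11 + 16 + 20 + 29 + 29
= 174 time units


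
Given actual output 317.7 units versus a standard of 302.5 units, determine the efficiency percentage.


Efficiency = (actual / standard) × 100
= (317.7 / 302.5) × 100
= 105.0%


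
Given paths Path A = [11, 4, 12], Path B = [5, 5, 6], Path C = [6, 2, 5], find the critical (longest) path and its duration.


Path A: 11 + 4 + 12 = 27
Path B: 5 + 5 + 6 = 16
Path C: 6 + 2 + 5 = 13
Critical path = longest = max(27, 16, 13)
= 27 (Path A)


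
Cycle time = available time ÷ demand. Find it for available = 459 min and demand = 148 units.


Cycle time = available time / demand
= 459 / 148
= 3.10 min/unit


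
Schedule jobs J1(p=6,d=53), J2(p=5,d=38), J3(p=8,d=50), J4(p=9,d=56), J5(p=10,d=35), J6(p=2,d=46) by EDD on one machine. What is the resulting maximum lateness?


EDD order: J5 → J2 → J6 → J3 → J1 → J4
Completion and lateness:
  J5: C=10, d=35, L=10-35=-25
  J2: C=15, d=38, L=15-38=-23
  J6: C=17, d=46, L=17-46=-29
  J3: C=25, d=50, L=25-50=-25
  J1: C=31, d=53, L=31-53=-22
  J4: C=40, d=56, L=40-56=-16
Lmax = max(-25, -23, -29, -25, -22, -16)
= -16


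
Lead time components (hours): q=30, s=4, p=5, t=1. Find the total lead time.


Lead time = queue + setup + processing + transit
= 30 + 4 + 5 + 1
= 40 hours


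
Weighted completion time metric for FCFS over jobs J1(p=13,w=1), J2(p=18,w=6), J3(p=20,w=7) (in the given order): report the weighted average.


Completion times:
  J1: C=13, w×C=1×13=13
  J2: C=31, w×C=6×31=186
  J3: C=51, w×C=7×51=357
Sum w×C = 556
Sum w = 14
Weighted avg = 556/14
= 39.71


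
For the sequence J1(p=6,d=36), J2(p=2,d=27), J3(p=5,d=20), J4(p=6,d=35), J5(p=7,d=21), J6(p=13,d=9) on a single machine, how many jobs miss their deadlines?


Completion vs due date:
  J1: C=6, d=36 → on time
  J2: C=8, d=27 → on time
  J3: C=13, d=20 → on time
  J4: C=19, d=35 → on time
  J5: C=26, d=21 → TARDY
  J6: C=39, d=9 → TARDY
Tardy jobs: J5, J6
Count = 2


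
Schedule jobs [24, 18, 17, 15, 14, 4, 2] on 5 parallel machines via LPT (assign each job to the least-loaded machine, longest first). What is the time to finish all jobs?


Jobs (LPT sorted): [24, 18, 17, 15, 14, 4, 2]
Machines: 5
  J=24 → Machine 1 (load: 0+24=24)
  J=18 → Machine 2 (load: 0+18=18)
  J=17 → Machine 3 (load: 0+17=17)
  J=15 → Machine 4 (load: 0+15=15)
  J=14 → Machine 5 (load: 0+14=14)
  J=4 → Machine 5 (load: 14+4=18)
  J=2 → Machine 4 (load: 15+2=17)
Machine loads: [24, 18, 17, 17, 18]
Makespan = max = 24 time units


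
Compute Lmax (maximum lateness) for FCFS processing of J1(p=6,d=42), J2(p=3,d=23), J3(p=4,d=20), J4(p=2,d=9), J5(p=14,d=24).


Lateness per job (L = C - d):
  J1: C=6, d=42, L=-36
  J2: C=9, d=23, L=-14
  J3: C=13, d=20, L=-7
  J4: C=15, d=9, L=6
  J5: C=29, d=24, L=5
Lmax = max(-36, -14, -7, 6, 5)
= 6


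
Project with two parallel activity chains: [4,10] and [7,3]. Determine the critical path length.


Path A: 4 + 10 = 14
Path B: 7 + 3 = 10
Critical path = longest = max(14, 10)
= 14 (Path A)


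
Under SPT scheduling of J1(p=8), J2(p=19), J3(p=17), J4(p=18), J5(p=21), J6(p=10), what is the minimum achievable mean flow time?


SPT order: J1 → J6 → J3 → J4 → J2 → J5
Completion times:
  J1: C=8
  J6: C=18
  J3: C=35
  J4: C=53
  J2: C=72
  J5: C=93
Sum = 279, n = 6
Mean flow = 279/6
= 46.50


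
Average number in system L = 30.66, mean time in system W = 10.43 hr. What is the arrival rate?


Little's law: L = λW → λ = L / W
= 30.66 / 10.43
= 2.94 per hour


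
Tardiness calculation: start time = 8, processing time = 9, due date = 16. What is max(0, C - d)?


Completion = start + processing = 8 + 9 = 17
Tardiness = max(0, C - d) = max(0, 17 - 16)
= max(0, 1)
= 1


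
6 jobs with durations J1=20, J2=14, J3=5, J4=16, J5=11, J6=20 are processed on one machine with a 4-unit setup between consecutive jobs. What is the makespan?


Makespan = Σ processing + (n-1) × setup
= (20 + 14 + 5 + 16 + 11 + 20) + (6-1)×4
= 86 + 20
= 106 time units


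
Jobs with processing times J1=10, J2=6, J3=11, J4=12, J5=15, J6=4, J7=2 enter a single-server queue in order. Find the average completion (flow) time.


Completion times:
  J1: completes at 10
  J2: completes at 16
  J3: completes at 27
  J4: completes at 39
  J5: completes at 54
  J6: completes at 58
  J7: completes at 60
Sum = 264
Average = 264/7
= 37.71


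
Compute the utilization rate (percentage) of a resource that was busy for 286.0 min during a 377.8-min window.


Utilization = busy / total × 100
= 286.0 / 377.8 × 100
= 75.7%


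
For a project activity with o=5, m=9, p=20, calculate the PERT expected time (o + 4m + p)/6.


te = (o + 4m + p) / 6
= (5 + 4×9 + 20) / 6
= (5 + 36 + 20) / 6
= 61 / 6
= 10.17


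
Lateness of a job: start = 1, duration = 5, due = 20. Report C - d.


Completion = 1 + 5 = 6
Lateness = C - d = 6 - 20
= -14


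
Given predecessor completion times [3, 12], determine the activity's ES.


ES = max of all predecessor completion times
Predecessors: [3, 12]
ES = max(3, 12)
= 12


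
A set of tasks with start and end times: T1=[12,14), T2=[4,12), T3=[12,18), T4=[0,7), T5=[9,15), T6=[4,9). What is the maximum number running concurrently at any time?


Check each time point for overlaps:
  t=4: 3 tasks active (T2, T4, T6)
Max concurrent = 3


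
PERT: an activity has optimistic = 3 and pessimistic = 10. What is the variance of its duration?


σ² = ((p - o) / 6)² = (p - o)² / 36
= (10 - 3)² / 36
= 7² / 36
= 49 / 36
= 1.3611


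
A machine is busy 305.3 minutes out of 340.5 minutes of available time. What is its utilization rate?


Utilization = busy / total × 100
= 305.3 / 340.5 × 100
= 89.7%


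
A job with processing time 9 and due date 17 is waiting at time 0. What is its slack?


Slack = due - current_time - processing
= 17 - 0 - 9
= 8


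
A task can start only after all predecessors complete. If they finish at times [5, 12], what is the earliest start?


ES = max of all predecessor completion times
Predecessors: [5, 12]
ES = max(5, 12)
= 12


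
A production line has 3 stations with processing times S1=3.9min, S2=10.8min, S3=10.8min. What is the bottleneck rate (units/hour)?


Bottleneck = longest station time
Station times: [3.9, 10.8, 10.8]
Max = 10.8 min
Rate = 60 / 10.8
= 5.56 units/hour (bottleneck: 10.8min)


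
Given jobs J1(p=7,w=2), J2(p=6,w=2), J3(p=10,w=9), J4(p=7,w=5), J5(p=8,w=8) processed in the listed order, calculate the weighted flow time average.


Completion times:
  J1: C=7, w×C=2×7=14
  J2: C=13, w×C=2×13=26
  J3: C=23, w×C=9×23=207
  J4: C=30, w×C=5×30=150
  J5: C=38, w×C=8×38=304
Sum w×C = 701
Sum w = 26
Weighted avg = 701/26
= 26.96


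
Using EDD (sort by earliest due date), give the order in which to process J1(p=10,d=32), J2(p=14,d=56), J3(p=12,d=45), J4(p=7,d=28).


EDD: sort by earliest due date
  J4: d=28, p=7
  J1: d=32, p=10
  J3: d=45, p=12
  J2: d=56, p=14
Order: J4 → J1 → J3 → J2


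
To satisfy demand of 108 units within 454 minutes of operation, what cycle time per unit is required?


Cycle time = available time / demand
= 454 / 108
= 4.20 min/unit


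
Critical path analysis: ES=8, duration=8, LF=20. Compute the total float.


EF = ES + duration = 8 + 8 = 16
LS = LF - duration = 20 - 8 = 12
Total Float = LF - EF = 20 - 16
(or LS - ES = 12 - 8)
= 4


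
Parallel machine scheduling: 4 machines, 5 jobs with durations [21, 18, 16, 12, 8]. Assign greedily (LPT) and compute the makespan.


Jobs (LPT sorted): [21, 18, 16, 12, 8]
Machines: 4
  J=21 → Machine 1 (load: 0+21=21)
  J=18 → Machine 2 (load: 0+18=18)
  J=16 → Machine 3 (load: 0+16=16)
  J=12 → Machine 4 (load: 0+12=12)
  J=8 → Machine 4 (load: 12+8=20)
Machine loads: [21, 18, 16, 20]
Makespan = max = 21 time units


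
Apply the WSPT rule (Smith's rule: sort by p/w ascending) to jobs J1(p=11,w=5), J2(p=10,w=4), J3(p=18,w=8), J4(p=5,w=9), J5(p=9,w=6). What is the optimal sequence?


WSPT (Smith's rule): sort by p/w ascending
  J4: p/w = 5/9 = 0.556
  J5: p/w = 9/6 = 1.500
  J1: p/w = 11/5 = 2.200
  J3: p/w = 18/8 = 2.250
  J2: p/w = 10/4 = 2.500
Order: J4 → J5 → J1 → J3 → J2


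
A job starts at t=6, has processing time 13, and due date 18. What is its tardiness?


Completion = start + processing = 6 + 13 = 19
Tardiness = max(0, C - d) = max(0, 19 - 18)
= max(0, 1)
= 1


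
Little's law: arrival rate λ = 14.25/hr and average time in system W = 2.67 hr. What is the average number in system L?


Little's law: L = λ × W
= 14.25 × 2.67
= 38.05


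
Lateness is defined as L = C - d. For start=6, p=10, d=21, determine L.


Completion = 6 + 10 = 16
Lateness = C - d = 16 - 21
= -5


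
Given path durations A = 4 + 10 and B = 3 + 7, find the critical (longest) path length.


Path A: 4 + 10 = 14
Path B: 3 + 7 = 10
Critical path = longest = max(14, 10)
= 14 (Path A)


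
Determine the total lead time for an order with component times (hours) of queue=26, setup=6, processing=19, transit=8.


Lead time = queue + setup + processing + transit
= 26 + 6 + 19 + 8
= 59 hours


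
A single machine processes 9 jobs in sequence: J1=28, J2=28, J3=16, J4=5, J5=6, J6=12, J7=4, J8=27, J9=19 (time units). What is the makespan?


Sequential makespan: sum all processing times
= 28 + 28 + 16 + 5 + 6 + 12 + 4 + 27 + 19
= 145 time units


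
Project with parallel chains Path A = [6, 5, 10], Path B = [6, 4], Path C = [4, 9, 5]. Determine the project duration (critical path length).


Path A: 6 + 5 + 10 = 21
Path B: 6 + 4 = 10
Path C: 4 + 9 + 5 = 18
Critical path = longest = max(21, 10, 18)
= 21 (Path A)


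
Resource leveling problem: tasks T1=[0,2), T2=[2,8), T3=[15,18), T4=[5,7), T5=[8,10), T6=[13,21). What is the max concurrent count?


Check each time point for overlaps:
  t=5: 2 tasks active (T2, T4)
Max concurrent = 2


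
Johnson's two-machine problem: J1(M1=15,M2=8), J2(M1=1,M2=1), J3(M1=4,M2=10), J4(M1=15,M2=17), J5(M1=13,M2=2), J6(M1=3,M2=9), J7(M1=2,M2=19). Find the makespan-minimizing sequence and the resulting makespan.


Johnson's rule:
Group 1 (M1≤M2, sort by M1): ['J2', 'J7', 'J6', 'J3', 'J4']
Group 2 (M1>M2, sort desc M2): ['J1', 'J5']
Sequence: J2 → J7 → J6 → J3 → J4 → J1 → J5
Makespan calculation:
  J2: M1 done=1, M2 done=2
  J7: M1 done=3, M2 done=22
  J6: M1 done=6, M2 done=31
  J3: M1 done=10, M2 done=41
  J4: M1 done=25, M2 done=58
  J1: M1 done=40, M2 done=66
  J5: M1 done=53, M2 done=68
= Sequence: J2 → J7 → J6 → J3 → J4 → J1 → J5, Makespan: 68


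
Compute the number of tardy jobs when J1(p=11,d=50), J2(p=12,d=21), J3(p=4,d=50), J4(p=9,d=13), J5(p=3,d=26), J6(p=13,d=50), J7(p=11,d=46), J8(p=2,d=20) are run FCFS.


Completion vs due date:
  J1: C=11, d=50 → on time
  J2: C=23, d=21 → TARDY
  J3: C=27, d=50 → on time
  J4: C=36, d=13 → TARDY
  J5: C=39, d=26 → TARDY
  J6: C=52, d=50 → TARDY
  J7: C=63, d=46 → TARDY
  J8: C=65, d=20 → TARDY
Tardy jobs: J2, J4, J5, J6, J7, J8
Count = 6


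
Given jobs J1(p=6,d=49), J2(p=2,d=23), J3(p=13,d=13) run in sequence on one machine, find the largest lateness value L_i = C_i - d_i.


Lateness per job (L = C - d):
  J1: C=6, d=49, L=-43
  J2: C=8, d=23, L=-15
  J3: C=21, d=13, L=8
Lmax = max(-43, -15, 8)
= 8


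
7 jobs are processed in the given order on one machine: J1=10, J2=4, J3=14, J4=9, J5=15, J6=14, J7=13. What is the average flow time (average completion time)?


Completion times:
  J1: completes at 10
  J2: completes at 14
  J3: completes at 28
  J4: completes at 37
  J5: completes at 52
  J6: completes at 66
  J7: completes at 79
Sum = 286
Average = 286/7
= 40.86


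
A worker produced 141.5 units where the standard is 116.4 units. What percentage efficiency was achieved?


Efficiency = (actual / standard) × 100
= (141.5 / 116.4) × 100
= 121.6%


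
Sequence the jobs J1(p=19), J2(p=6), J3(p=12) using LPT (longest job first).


LPT: sort by longest processing time first
  J1: p=19
  J3: p=12
  J2: p=6
Order: J1 → J3 → J2


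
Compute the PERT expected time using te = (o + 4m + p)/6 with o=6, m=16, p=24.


te = (o + 4m + p) / 6
= (6 + 4×16 + 24) / 6
= (6 + 64 + 24) / 6
= 94 / 6
= 15.67


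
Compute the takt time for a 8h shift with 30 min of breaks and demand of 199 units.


Available = 8×60 - 30 = 450 min
Takt time = 450 / 199
= 2.26 min/unit


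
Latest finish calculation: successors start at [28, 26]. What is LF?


LF = min of all successor start times
Successors start at: [28, 26]
LF = min(28, 26)
= 26


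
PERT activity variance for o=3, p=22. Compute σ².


σ² = ((p - o) / 6)² = (p - o)² / 36
= (22 - 3)² / 36
= 19² / 36
= 361 / 36
= 10.0278


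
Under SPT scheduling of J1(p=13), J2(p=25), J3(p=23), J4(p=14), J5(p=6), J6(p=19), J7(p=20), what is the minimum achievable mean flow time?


SPT order: J5 → J1 → J4 → J6 → J7 → J3 → J2
Completion times:
  J5: C=6
  J1: C=19
  J4: C=33
  J6: C=52
  J7: C=72
  J3: C=95
  J2: C=120
Sum = 397, n = 7
Mean flow = 397/7
= 56.71


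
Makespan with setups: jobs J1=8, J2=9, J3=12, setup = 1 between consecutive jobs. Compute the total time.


Makespan = Σ processing + (n-1) × setup
= (8 + 9 + 12) + (3-1)×1
= 29 + 2
= 31 time units


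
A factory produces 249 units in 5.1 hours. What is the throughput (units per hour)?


Throughput = units / time
= 249 / 5.1
= 48.8 units/hour


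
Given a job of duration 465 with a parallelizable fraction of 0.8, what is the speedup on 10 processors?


Amdahl's law: T_p = T × ((1-p) + p/N)
= 465 × ((1-0.8) + 0.8/10)
= 465 × (0.20 + 0.0800)
= 465 × 0.2800
= 130.20
Speedup = 465/130.20
= 3.57×


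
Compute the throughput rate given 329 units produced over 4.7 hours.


Throughput = units / time
= 329 / 4.7
= 70.0 units/hour


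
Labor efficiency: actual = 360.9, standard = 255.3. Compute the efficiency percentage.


Efficiency = (actual / standard) × 100
= (360.9 / 255.3) × 100
= 141.4%


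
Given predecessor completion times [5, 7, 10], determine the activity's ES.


ES = max of all predecessor completion times
Predecessors: [5, 7, 10]
ES = max(5, 7, 10)
= 10


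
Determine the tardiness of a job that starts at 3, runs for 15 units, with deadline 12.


Completion = start + processing = 3 + 15 = 18
Tardiness = max(0, C - d) = max(0, 18 - 12)
= max(0, 6)
= 6


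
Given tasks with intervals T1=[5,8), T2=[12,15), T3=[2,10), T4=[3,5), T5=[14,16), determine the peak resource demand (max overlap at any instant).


Check each time point for overlaps:
  t=3: 2 tasks active (T3, T4)
Max concurrent = 2


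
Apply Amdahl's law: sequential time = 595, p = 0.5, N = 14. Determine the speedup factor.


Amdahl's law: T_p = T × ((1-p) + p/N)
= 595 × ((1-0.5) + 0.5/14)
= 595 × (0.50 + 0.0357)
= 595 × 0.5357
= 318.75
Speedup = 595/318.75
= 1.87×


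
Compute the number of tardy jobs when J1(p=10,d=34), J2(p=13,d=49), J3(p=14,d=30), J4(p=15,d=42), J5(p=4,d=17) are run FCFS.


Completion vs due date:
  J1: C=10, d=34 → on time
  J2: C=23, d=49 → on time
  J3: C=37, d=30 → TARDY
  J4: C=52, d=42 → TARDY
  J5: C=56, d=17 → TARDY
Tardy jobs: J3, J4, J5
Count = 3


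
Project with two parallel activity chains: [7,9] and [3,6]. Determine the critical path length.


Path A: 7 + 9 = 16
Path B: 3 + 6 = 9
Critical path = longest = max(16, 9)
= 16 (Path A)


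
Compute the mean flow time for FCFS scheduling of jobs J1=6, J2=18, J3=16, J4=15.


Completion times:
  J1: completes at 6
  J2: completes at 24
  J3: completes at 40
  J4: completes at 55
Sum = 125
Average = 125/4
= 31.25


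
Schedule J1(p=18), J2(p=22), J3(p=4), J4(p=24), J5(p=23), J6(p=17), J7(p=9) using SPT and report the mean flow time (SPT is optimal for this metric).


SPT order: J3 → J7 → J6 → J1 → J2 → J5 → J4
Completion times:
  J3: C=4
  J7: C=13
  J6: C=30
  J1: C=48
  J2: C=70
  J5: C=93
  J4: C=117
Sum = 375, n = 7
Mean flow = 375/7
= 53.57


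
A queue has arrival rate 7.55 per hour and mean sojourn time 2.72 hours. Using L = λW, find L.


Little's law: L = λ × W
= 7.55 × 2.72
= 20.54


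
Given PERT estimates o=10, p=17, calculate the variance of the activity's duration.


σ² = ((p - o) / 6)² = (p - o)² / 36
= (17 - 10)² / 36
= 7² / 36
= 49 / 36
= 1.3611


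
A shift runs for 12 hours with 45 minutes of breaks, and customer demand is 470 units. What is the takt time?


Available = 12×60 - 45 = 675 min
Takt time = 675 / 470
= 1.44 min/unit


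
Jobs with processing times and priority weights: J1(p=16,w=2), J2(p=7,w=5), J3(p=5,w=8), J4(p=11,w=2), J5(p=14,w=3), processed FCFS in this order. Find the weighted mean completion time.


Completion times:
  J1: C=16, w×C=2×16=32
  J2: C=23, w×C=5×23=115
  J3: C=28, w×C=8×28=224
  J4: C=39, w×C=2×39=78
  J5: C=53, w×C=3×53=159
Sum w×C = 608
Sum w = 20
Weighted avg = 608/20
= 30.40


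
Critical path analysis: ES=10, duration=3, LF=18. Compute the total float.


EF = ES + duration = 10 + 3 = 13
LS = LF - duration = 18 - 3 = 15
Total Float = LF - EF = 18 - 13
(or LS - ES = 15 - 10)
= 5


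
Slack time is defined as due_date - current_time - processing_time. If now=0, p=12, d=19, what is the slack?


Slack = due - current_time - processing
= 19 - 0 - 12
= 7


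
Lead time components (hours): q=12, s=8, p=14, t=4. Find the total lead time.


Lead time = queue + setup + processing + transit
= 12 + 8 + 14 + 4
= 38 hours


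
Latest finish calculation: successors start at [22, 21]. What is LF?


LF = min of all successor start times
Successors start at: [22, 21]
LF = min(22, 21)
= 21


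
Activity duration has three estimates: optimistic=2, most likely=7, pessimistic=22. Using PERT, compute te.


te = (o + 4m + p) / 6
= (2 + 4×7 + 22) / 6
= (2 + 28 + 22) / 6
= 52 / 6
= 8.67


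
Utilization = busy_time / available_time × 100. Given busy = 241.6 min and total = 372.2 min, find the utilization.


Utilization = busy / total × 100
= 241.6 / 372.2 × 100
= 64.9%


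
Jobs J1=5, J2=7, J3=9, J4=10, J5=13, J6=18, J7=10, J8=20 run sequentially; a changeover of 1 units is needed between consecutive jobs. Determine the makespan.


Makespan = Σ processing + (n-1) × setup
= (5 + 7 + 9 + 10 + 13 + 18 + 10 + 20) + (8-1)×1
= 92 + 7
= 99 time units


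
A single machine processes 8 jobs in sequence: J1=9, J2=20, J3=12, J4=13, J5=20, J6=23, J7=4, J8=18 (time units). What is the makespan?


Sequential makespan: sum all processing times
= 9 + 20 + 12 + 13 + 20 + 23 + 4 + 18
= 119 time units


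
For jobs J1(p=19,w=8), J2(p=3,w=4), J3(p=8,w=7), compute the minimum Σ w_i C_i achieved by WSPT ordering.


WSPT order (by p/w): J2 → J3 → J1
  J2: C=3, w·C=4×3=12
  J3: C=11, w·C=7×11=77
  J1: C=30, w·C=8×30=240
Σ w·C = 329
= 329


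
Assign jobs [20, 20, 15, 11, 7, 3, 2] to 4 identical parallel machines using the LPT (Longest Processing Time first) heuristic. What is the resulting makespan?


Jobs (LPT sorted): [20, 20, 15, 11, 7, 3, 2]
Machines: 4
  J=20 → Machine 1 (load: 0+20=20)
  J=20 → Machine 2 (load: 0+20=20)
  J=15 → Machine 3 (load: 0+15=15)
  J=11 → Machine 4 (load: 0+11=11)
  J=7 → Machine 4 (load: 11+7=18)
  J=3 → Machine 3 (load: 15+3=18)
  J=2 → Machine 3 (load: 18+2=20)
Machine loads: [20, 20, 20, 18]
Makespan = max = 20 time units


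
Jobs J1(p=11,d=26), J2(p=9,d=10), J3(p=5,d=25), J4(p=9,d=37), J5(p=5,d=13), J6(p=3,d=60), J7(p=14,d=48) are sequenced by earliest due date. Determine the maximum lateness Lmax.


EDD order: J2 → J5 → J3 → J1 → J4 → J7 → J6
Completion and lateness:
  J2: C=9, d=10, L=9-10=-1
  J5: C=14, d=13, L=14-13=1
  J3: C=19, d=25, L=19-25=-6
  J1: C=30, d=26, L=30-26=4
  J4: C=39, d=37, L=39-37=2
  J7: C=53, d=48, L=53-48=5
  J6: C=56, d=60, L=56-60=-4
Lmax = max(-1, 1, -6, 4, 2, 5, -4)
= 5


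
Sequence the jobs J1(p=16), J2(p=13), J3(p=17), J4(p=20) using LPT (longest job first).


LPT: sort by longest processing time first
  J4: p=20
  J3: p=17
  J1: p=16
  J2: p=13
Order: J4 → J3 → J1 → J2


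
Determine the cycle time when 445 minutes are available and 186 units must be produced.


Cycle time = available time / demand
= 445 / 186
= 2.39 min/unit


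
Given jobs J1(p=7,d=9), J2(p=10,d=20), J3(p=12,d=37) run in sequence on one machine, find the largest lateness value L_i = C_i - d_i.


Lateness per job (L = C - d):
  J1: C=7, d=9, L=-2
  J2: C=17, d=20, L=-3
  J3: C=29, d=37, L=-8
Lmax = max(-2, -3, -8)
= -2


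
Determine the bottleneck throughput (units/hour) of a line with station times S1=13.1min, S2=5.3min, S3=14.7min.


Bottleneck = longest station time
Station times: [13.1, 5.3, 14.7]
Max = 14.7 min
Rate = 60 / 14.7
= 4.08 units/hour (bottleneck: 14.7min)


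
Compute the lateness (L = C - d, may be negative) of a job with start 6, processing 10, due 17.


Completion = 6 + 10 = 16
Lateness = C - d = 16 - 17
= -1


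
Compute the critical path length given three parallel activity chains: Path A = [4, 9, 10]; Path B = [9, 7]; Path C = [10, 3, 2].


Path A: 4 + 9 + 10 = 23
Path B: 9 + 7 = 16
Path C: 10 + 3 + 2 = 15
Critical path = longest = max(23, 16, 15)
= 23 (Path A)


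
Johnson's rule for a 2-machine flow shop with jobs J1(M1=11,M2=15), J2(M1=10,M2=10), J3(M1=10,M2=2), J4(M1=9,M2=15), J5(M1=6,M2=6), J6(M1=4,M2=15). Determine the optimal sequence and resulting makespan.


Johnson's rule:
Group 1 (M1≤M2, sort by M1): ['J6', 'J5', 'J4', 'J2', 'J1']
Group 2 (M1>M2, sort desc M2): ['J3']
Sequence: J6 → J5 → J4 → J2 → J1 → J3
Makespan calculation:
  J6: M1 done=4, M2 done=19
  J5: M1 done=10, M2 done=25
  J4: M1 done=19, M2 done=40
  J2: M1 done=29, M2 done=50
  J1: M1 done=40, M2 done=65
  J3: M1 done=50, M2 done=67
= Sequence: J6 → J5 → J4 → J2 → J1 → J3, Makespan: 67


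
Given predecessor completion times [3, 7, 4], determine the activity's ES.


ES = max of all predecessor completion times
Predecessors: [3, 7, 4]
ES = max(3, 7, 4)
= 7


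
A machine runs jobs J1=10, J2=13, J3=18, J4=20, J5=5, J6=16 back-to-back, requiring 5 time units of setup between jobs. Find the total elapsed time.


Makespan = Σ processing + (n-1) × setup
= (10 + 13 + 18 + 20 + 5 + 16) + (6-1)×5
= 82 + 25
= 107 time units


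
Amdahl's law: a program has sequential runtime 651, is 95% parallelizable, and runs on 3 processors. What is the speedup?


Amdahl's law: T_p = T × ((1-p) + p/N)
= 651 × ((1-0.95) + 0.95/3)
= 651 × (0.05 + 0.3167)
= 651 × 0.3667
= 238.70
Speedup = 651/238.70
= 2.73×
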